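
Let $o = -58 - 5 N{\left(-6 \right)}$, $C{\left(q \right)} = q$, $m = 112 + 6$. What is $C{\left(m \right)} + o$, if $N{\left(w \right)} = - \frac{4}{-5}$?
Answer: $56$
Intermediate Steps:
$m = 118$
$N{\left(w \right)} = \frac{4}{5}$ ($N{\left(w \right)} = \left(-4\right) \left(- \frac{1}{5}\right) = \frac{4}{5}$)
$o = -62$ ($o = -58 - 4 = -62$)
$C{\left(m \right)} + o = 118 - 62 = 56$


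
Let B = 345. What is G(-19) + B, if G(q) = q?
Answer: 326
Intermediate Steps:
G(-19) + B = -19 + 345 = 326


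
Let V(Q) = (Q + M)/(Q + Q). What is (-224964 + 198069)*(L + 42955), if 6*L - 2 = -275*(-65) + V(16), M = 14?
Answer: -39533202555/32 ≈ -1.2354e+9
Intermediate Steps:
V(Q) = (14 + Q)/(2*Q) (V(Q) = (Q + 14)/(Q + Q) = (14 + Q)/((2*Q)) = (14 + Q)*(1/(2*Q)) = (14 + Q)/(2*Q))
L = 95349/32 (L = ⅓ + (-275*(-65) + (½)*(14 + 16)/16)/6 = ⅓ + (17875 + (½)*(1/16)*30)/6 = ⅓ + (17875 + 15/16)/6 = ⅓ + (⅙)*(286015/16) = ⅓ + 286015/96 = 95349/32 ≈ 2979.7)
(-224964 + 198069)*(L + 42955) = (-224964 + 198069)*(95349/32 + 42955) = -26895*1469909/32 = -39533202555/32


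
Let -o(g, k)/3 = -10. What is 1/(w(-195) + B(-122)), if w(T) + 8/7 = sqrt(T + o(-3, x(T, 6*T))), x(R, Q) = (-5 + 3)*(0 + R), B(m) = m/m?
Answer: -7/8086 - 49*I*sqrt(165)/8086 ≈ -0.00086569 - 0.07784*I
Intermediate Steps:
B(m) = 1
x(R, Q) = -2*R
o(g, k) = 30 (o(g, k) = -3*(-10) = 30)
w(T) = -8/7 + sqrt(30 + T) (w(T) = -8/7 + sqrt(T + 30) = -8/7 + sqrt(30 + T))
1/(w(-195) + B(-122)) = 1/((-8/7 + sqrt(30 - 195)) + 1) = 1/((-8/7 + sqrt(-165)) + 1) = 1/((-8/7 + I*sqrt(165)) + 1) = 1/(-1/7 + I*sqrt(165))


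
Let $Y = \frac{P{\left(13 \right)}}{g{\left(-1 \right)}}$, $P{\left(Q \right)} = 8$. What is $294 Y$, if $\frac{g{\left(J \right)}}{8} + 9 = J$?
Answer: $- \frac{147}{5} \approx -29.4$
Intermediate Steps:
$g{\left(J \right)} = -72 + 8 J$
$Y = - \frac{1}{10}$ ($Y = \frac{8}{-72 + 8 \left(-1\right)} = \frac{8}{-72 - 8} = \frac{8}{-80} = 8 \left(- \frac{1}{80}\right) = - \frac{1}{10} \approx -0.1$)
$294 Y = 294 \left(- \frac{1}{10}\right) = - \frac{147}{5}$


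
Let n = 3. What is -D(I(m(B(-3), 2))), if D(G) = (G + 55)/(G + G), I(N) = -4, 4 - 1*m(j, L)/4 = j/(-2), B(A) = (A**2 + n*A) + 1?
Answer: 51/8 ≈ 6.3750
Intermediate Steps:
B(A) = 1 + A**2 + 3*A (B(A) = (A**2 + 3*A) + 1 = 1 + A**2 + 3*A)
m(j, L) = 16 + 2*j (m(j, L) = 16 - 4*j/(-2) = 16 - 4*j*(-1)/2 = 16 - (-2)*j = 16 + 2*j)
D(G) = (55 + G)/(2*G) (D(G) = (55 + G)/((2*G)) = (55 + G)*(1/(2*G)) = (55 + G)/(2*G))
-D(I(m(B(-3), 2))) = -(55 - 4)/(2*(-4)) = -(-1)*51/(2*4) = -1*(-51/8) = 51/8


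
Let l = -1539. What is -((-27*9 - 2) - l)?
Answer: -1294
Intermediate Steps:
-((-27*9 - 2) - l) = -((-27*9 - 2) - 1*(-1539)) = -((-243 - 2) + 1539) = -(-245 + 1539) = -1*1294 = -1294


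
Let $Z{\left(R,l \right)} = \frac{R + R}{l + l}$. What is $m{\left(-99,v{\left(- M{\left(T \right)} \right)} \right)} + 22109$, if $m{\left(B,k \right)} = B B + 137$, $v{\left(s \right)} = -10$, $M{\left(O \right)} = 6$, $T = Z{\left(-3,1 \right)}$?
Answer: $32047$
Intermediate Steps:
$Z{\left(R,l \right)} = \frac{R}{l}$ ($Z{\left(R,l \right)} = \frac{2 R}{2 l} = 2 R \frac{1}{2 l} = \frac{R}{l}$)
$T = -3$ ($T = - \frac{3}{1} = \left(-3\right) 1 = -3$)
$m{\left(B,k \right)} = 137 + B^{2}$ ($m{\left(B,k \right)} = B^{2} + 137 = 137 + B^{2}$)
$m{\left(-99,v{\left(- M{\left(T \right)} \right)} \right)} + 22109 = \left(137 + \left(-99\right)^{2}\right) + 22109 = \left(137 + 9801\right) + 22109 = 9938 + 22109 = 32047$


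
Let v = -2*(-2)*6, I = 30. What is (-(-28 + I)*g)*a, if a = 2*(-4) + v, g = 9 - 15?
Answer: 192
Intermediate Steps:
g = -6
v = 24 (v = 4*6 = 24)
a = 16 (a = 2*(-4) + 24 = -8 + 24 = 16)
(-(-28 + I)*g)*a = -(-28 + 30)*(-6)*16 = -2*(-6)*16 = -1*(-12)*16 = 12*16 = 192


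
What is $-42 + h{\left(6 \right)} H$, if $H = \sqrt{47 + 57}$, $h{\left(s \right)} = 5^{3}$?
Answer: $-42 + 250 \sqrt{26} \approx 1232.8$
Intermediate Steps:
$h{\left(s \right)} = 125$
$H = 2 \sqrt{26}$ ($H = \sqrt{104} = 2 \sqrt{26} \approx 10.198$)
$-42 + h{\left(6 \right)} H = -42 + 125 \cdot 2 \sqrt{26} = -42 + 250 \sqrt{26}$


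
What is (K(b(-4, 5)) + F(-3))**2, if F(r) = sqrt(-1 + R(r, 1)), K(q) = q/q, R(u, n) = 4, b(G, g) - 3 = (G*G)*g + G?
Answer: (1 + sqrt(3))**2 ≈ 7.4641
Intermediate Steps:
b(G, g) = 3 + G + g*G**2 (b(G, g) = 3 + ((G*G)*g + G) = 3 + (G**2*g + G) = 3 + (g*G**2 + G) = 3 + (G + g*G**2) = 3 + G + g*G**2)
K(q) = 1
F(r) = sqrt(3) (F(r) = sqrt(-1 + 4) = sqrt(3))
(K(b(-4, 5)) + F(-3))**2 = (1 + sqrt(3))**2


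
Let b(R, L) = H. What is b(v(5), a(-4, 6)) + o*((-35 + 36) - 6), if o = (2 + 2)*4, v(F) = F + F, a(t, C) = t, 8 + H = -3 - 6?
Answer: -97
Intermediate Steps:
H = -17 (H = -8 + (-3 - 6) = -8 - 9 = -17)
v(F) = 2*F
b(R, L) = -17
o = 16 (o = 4*4 = 16)
b(v(5), a(-4, 6)) + o*((-35 + 36) - 6) = -17 + 16*((-35 + 36) - 6) = -17 + 16*(1 - 6) = -17 + 16*(-5) = -17 - 80 = -97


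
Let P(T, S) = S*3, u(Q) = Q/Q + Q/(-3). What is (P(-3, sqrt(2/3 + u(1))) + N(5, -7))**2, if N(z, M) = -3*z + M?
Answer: 496 - 88*sqrt(3) ≈ 343.58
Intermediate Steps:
N(z, M) = M - 3*z
u(Q) = 1 - Q/3 (u(Q) = 1 + Q*(-1/3) = 1 - Q/3)
P(T, S) = 3*S
(P(-3, sqrt(2/3 + u(1))) + N(5, -7))**2 = (3*sqrt(2/3 + (1 - 1/3*1)) + (-7 - 3*5))**2 = (3*sqrt(2*(1/3) + (1 - 1/3)) + (-7 - 15))**2 = (3*sqrt(2/3 + 2/3) - 22)**2 = (3*sqrt(4/3) - 22)**2 = (3*(2*sqrt(3)/3) - 22)**2 = (2*sqrt(3) - 22)**2 = (-22 + 2*sqrt(3))**2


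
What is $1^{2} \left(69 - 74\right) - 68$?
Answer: $-73$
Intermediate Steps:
$1^{2} \left(69 - 74\right) - 68 = 1 \left(69 - 74\right) - 68 = 1 \left(-5\right) - 68 = -5 - 68 = -73$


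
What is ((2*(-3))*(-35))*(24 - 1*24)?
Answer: 0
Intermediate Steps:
((2*(-3))*(-35))*(24 - 1*24) = (-6*(-35))*(24 - 24) = 210*0 = 0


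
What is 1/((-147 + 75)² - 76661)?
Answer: -1/71477 ≈ -1.3991e-5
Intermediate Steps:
1/((-147 + 75)² - 76661) = 1/((-72)² - 76661) = 1/(5184 - 76661) = 1/(-71477) = -1/71477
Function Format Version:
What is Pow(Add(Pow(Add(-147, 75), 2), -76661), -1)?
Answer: Rational(-1, 71477) ≈ -1.3991e-5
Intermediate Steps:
Pow(Add(Pow(Add(-147, 75), 2), -76661), -1) = Pow(Add(Pow(-72, 2), -76661), -1) = Pow(Add(5184, -76661), -1) = Pow(-71477, -1) = Rational(-1, 71477)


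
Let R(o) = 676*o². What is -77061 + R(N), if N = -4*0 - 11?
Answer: 4735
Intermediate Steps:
N = -11 (N = 0 - 11 = -11)
-77061 + R(N) = -77061 + 676*(-11)² = -77061 + 676*121 = -77061 + 81796 = 4735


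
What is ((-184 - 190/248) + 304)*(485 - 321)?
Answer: 606185/31 ≈ 19554.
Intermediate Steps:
((-184 - 190/248) + 304)*(485 - 321) = ((-184 - 190/248) + 304)*164 = ((-184 - 1*95/124) + 304)*164 = ((-184 - 95/124) + 304)*164 = (-22911/124 + 304)*164 = (14785/124)*164 = 606185/31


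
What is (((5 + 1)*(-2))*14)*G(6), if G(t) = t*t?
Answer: -6048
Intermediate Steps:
G(t) = t²
(((5 + 1)*(-2))*14)*G(6) = (((5 + 1)*(-2))*14)*6² = ((6*(-2))*14)*36 = -12*14*36 = -168*36 = -6048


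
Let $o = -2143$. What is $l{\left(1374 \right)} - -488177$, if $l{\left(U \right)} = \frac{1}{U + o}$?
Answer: $\frac{375408112}{769} \approx 4.8818 \cdot 10^{5}$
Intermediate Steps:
$l{\left(U \right)} = \frac{1}{-2143 + U}$ ($l{\left(U \right)} = \frac{1}{U - 2143} = \frac{1}{-2143 + U}$)
$l{\left(1374 \right)} - -488177 = \frac{1}{-2143 + 1374} - -488177 = \frac{1}{-769} + 488177 = - \frac{1}{769} + 488177 = \frac{375408112}{769}$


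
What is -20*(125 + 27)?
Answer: -3040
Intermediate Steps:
-20*(125 + 27) = -20*152 = -3040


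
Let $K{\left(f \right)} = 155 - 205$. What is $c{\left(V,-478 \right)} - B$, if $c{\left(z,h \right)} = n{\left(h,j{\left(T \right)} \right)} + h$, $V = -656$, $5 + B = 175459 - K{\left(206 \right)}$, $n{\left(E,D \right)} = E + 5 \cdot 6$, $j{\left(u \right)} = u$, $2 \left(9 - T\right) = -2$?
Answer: $-176430$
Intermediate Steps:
$K{\left(f \right)} = -50$ ($K{\left(f \right)} = 155 - 205 = -50$)
$T = 10$ ($T = 9 - -1 = 9 + 1 = 10$)
$n{\left(E,D \right)} = 30 + E$ ($n{\left(E,D \right)} = E + 30 = 30 + E$)
$B = 175504$ ($B = -5 + \left(175459 - -50\right) = -5 + \left(175459 + 50\right) = -5 + 175509 = 175504$)
$c{\left(z,h \right)} = 30 + 2 h$ ($c{\left(z,h \right)} = \left(30 + h\right) + h = 30 + 2 h$)
$c{\left(V,-478 \right)} - B = \left(30 + 2 \left(-478\right)\right) - 175504 = \left(30 - 956\right) - 175504 = -926 - 175504 = -176430$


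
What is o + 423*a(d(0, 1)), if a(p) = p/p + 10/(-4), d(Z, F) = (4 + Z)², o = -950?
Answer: -3169/2 ≈ -1584.5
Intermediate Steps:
a(p) = -3/2 (a(p) = 1 + 10*(-¼) = 1 - 5/2 = -3/2)
o + 423*a(d(0, 1)) = -950 + 423*(-3/2) = -950 - 1269/2 = -3169/2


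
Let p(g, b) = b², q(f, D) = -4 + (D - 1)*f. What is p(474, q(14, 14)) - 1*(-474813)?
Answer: 506497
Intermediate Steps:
q(f, D) = -4 + f*(-1 + D) (q(f, D) = -4 + (-1 + D)*f = -4 + f*(-1 + D))
p(474, q(14, 14)) - 1*(-474813) = (-4 - 1*14 + 14*14)² - 1*(-474813) = (-4 - 14 + 196)² + 474813 = 178² + 474813 = 31684 + 474813 = 506497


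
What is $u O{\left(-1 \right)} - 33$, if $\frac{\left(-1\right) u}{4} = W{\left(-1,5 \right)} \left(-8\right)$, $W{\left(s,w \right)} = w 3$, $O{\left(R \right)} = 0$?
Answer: $-33$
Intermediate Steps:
$W{\left(s,w \right)} = 3 w$
$u = 480$ ($u = - 4 \cdot 3 \cdot 5 \left(-8\right) = - 4 \cdot 15 \left(-8\right) = \left(-4\right) \left(-120\right) = 480$)
$u O{\left(-1 \right)} - 33 = 480 \cdot 0 - 33 = 0 - 33 = -33$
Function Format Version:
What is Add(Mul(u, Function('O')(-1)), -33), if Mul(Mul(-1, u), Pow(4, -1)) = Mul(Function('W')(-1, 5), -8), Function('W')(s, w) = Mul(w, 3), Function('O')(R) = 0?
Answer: -33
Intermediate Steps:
Function('W')(s, w) = Mul(3, w)
u = 480 (u = Mul(-4, Mul(Mul(3, 5), -8)) = Mul(-4, Mul(15, -8)) = Mul(-4, -120) = 480)
Add(Mul(u, Function('O')(-1)), -33) = Add(Mul(480, 0), -33) = Add(0, -33) = -33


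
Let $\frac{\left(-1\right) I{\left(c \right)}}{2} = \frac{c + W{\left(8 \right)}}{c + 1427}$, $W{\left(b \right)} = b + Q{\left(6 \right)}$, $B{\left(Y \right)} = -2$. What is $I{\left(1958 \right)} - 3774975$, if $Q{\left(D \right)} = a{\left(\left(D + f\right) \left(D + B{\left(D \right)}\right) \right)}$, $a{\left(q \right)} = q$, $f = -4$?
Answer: $- \frac{12778294323}{3385} \approx -3.775 \cdot 10^{6}$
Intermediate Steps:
$Q{\left(D \right)} = \left(-4 + D\right) \left(-2 + D\right)$ ($Q{\left(D \right)} = \left(D - 4\right) \left(D - 2\right) = \left(-4 + D\right) \left(-2 + D\right)$)
$W{\left(b \right)} = 8 + b$ ($W{\left(b \right)} = b + \left(8 + 6^{2} - 36\right) = b + \left(8 + 36 - 36\right) = b + 8 = 8 + b$)
$I{\left(c \right)} = - \frac{2 \left(16 + c\right)}{1427 + c}$ ($I{\left(c \right)} = - 2 \frac{c + \left(8 + 8\right)}{c + 1427} = - 2 \frac{c + 16}{1427 + c} = - 2 \frac{16 + c}{1427 + c} = - \frac{2 \left(16 + c\right)}{1427 + c}$)
$I{\left(1958 \right)} - 3774975 = \frac{2 \left(-16 - 1958\right)}{1427 + 1958} - 3774975 = \frac{2 \left(-16 - 1958\right)}{3385} - 3774975 = 2 \cdot \frac{1}{3385} \left(-1974\right) - 3774975 = - \frac{3948}{3385} - 3774975 = - \frac{12778294323}{3385}$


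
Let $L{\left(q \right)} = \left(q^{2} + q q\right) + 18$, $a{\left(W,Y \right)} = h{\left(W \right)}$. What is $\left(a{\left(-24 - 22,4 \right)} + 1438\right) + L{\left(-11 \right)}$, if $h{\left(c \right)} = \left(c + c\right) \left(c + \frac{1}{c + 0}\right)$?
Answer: $5932$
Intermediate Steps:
$h{\left(c \right)} = 2 c \left(c + \frac{1}{c}\right)$
$a{\left(W,Y \right)} = 2 + 2 W^{2}$
$L{\left(q \right)} = 18 + 2 q^{2}$ ($L{\left(q \right)} = \left(q^{2} + q^{2}\right) + 18 = 2 q^{2} + 18 = 18 + 2 q^{2}$)
$\left(a{\left(-24 - 22,4 \right)} + 1438\right) + L{\left(-11 \right)} = \left(\left(2 + 2 \left(-24 - 22\right)^{2}\right) + 1438\right) + \left(18 + 2 \left(-11\right)^{2}\right) = \left(\left(2 + 2 \left(-46\right)^{2}\right) + 1438\right) + \left(18 + 2 \cdot 121\right) = \left(\left(2 + 2 \cdot 2116\right) + 1438\right) + \left(18 + 242\right) = \left(\left(2 + 4232\right) + 1438\right) + 260 = \left(4234 + 1438\right) + 260 = 5672 + 260 = 5932$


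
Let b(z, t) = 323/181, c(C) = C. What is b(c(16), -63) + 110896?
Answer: 20072499/181 ≈ 1.1090e+5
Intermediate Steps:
b(z, t) = 323/181 (b(z, t) = 323*(1/181) = 323/181)
b(c(16), -63) + 110896 = 323/181 + 110896 = 20072499/181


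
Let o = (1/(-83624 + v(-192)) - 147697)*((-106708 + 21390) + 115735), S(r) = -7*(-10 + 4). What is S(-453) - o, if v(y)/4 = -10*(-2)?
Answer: 125107131405107/27848 ≈ 4.4925e+9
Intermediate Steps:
v(y) = 80 (v(y) = 4*(-10*(-2)) = 4*20 = 80)
S(r) = 42 (S(r) = -7*(-6) = 42)
o = -125107130235491/27848 (o = (1/(-83624 + 80) - 147697)*((-106708 + 21390) + 115735) = (1/(-83544) - 147697)*(-85318 + 115735) = (-1/83544 - 147697)*30417 = -12339198169/83544*30417 = -125107130235491/27848 ≈ -4.4925e+9)
S(-453) - o = 42 - 1*(-125107130235491/27848) = 42 + 125107130235491/27848 = 125107131405107/27848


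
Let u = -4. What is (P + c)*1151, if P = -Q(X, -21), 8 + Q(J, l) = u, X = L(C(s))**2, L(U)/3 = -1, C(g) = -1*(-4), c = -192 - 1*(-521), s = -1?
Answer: 392491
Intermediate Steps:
c = 329 (c = -192 + 521 = 329)
C(g) = 4
L(U) = -3 (L(U) = 3*(-1) = -3)
X = 9 (X = (-3)**2 = 9)
Q(J, l) = -12 (Q(J, l) = -8 - 4 = -12)
P = 12 (P = -1*(-12) = 12)
(P + c)*1151 = (12 + 329)*1151 = 341*1151 = 392491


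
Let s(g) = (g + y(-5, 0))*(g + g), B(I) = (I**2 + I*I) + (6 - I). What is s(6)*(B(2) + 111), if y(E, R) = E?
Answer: 1476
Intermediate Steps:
B(I) = 6 - I + 2*I**2 (B(I) = (I**2 + I**2) + (6 - I) = 2*I**2 + (6 - I) = 6 - I + 2*I**2)
s(g) = 2*g*(-5 + g) (s(g) = (g - 5)*(g + g) = (-5 + g)*(2*g) = 2*g*(-5 + g))
s(6)*(B(2) + 111) = (2*6*(-5 + 6))*((6 - 1*2 + 2*2**2) + 111) = (2*6*1)*((6 - 2 + 2*4) + 111) = 12*((6 - 2 + 8) + 111) = 12*(12 + 111) = 12*123 = 1476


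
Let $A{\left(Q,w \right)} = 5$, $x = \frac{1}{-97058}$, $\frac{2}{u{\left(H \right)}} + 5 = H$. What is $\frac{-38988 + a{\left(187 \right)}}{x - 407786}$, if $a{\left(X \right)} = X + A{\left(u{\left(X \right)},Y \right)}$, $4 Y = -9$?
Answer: $\frac{3765462168}{39578893589} \approx 0.095138$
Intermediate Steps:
$u{\left(H \right)} = \frac{2}{-5 + H}$
$x = - \frac{1}{97058} \approx -1.0303 \cdot 10^{-5}$
$Y = - \frac{9}{4}$ ($Y = \frac{1}{4} \left(-9\right) = - \frac{9}{4} \approx -2.25$)
$a{\left(X \right)} = 5 + X$ ($a{\left(X \right)} = X + 5 = 5 + X$)
$\frac{-38988 + a{\left(187 \right)}}{x - 407786} = \frac{-38988 + \left(5 + 187\right)}{- \frac{1}{97058} - 407786} = \frac{-38988 + 192}{- \frac{39578893589}{97058}} = \left(-38796\right) \left(- \frac{97058}{39578893589}\right) = \frac{3765462168}{39578893589}$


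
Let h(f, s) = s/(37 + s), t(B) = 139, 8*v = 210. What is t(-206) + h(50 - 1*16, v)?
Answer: 35272/253 ≈ 139.42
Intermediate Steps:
v = 105/4 (v = (1/8)*210 = 105/4 ≈ 26.250)
h(f, s) = s/(37 + s)
t(-206) + h(50 - 1*16, v) = 139 + 105/(4*(37 + 105/4)) = 139 + 105/(4*(253/4)) = 139 + (105/4)*(4/253) = 139 + 105/253 = 35272/253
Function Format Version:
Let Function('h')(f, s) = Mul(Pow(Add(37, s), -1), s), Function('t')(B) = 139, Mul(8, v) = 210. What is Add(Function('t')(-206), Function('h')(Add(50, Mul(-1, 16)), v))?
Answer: Rational(35272, 253) ≈ 139.42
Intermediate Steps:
v = Rational(105, 4) (v = Mul(Rational(1, 8), 210) = Rational(105, 4) ≈ 26.250)
Function('h')(f, s) = Mul(s, Pow(Add(37, s), -1))
Add(Function('t')(-206), Function('h')(Add(50, Mul(-1, 16)), v)) = Add(139, Mul(Rational(105, 4), Pow(Add(37, Rational(105, 4)), -1))) = Add(139, Mul(Rational(105, 4), Pow(Rational(253, 4), -1))) = Add(139, Mul(Rational(105, 4), Rational(4, 253))) = Add(139, Rational(105, 253)) = Rational(35272, 253)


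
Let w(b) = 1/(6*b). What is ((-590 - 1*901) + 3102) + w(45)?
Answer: 434971/270 ≈ 1611.0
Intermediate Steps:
w(b) = 1/(6*b)
((-590 - 1*901) + 3102) + w(45) = ((-590 - 1*901) + 3102) + (⅙)/45 = ((-590 - 901) + 3102) + (⅙)*(1/45) = (-1491 + 3102) + 1/270 = 1611 + 1/270 = 434971/270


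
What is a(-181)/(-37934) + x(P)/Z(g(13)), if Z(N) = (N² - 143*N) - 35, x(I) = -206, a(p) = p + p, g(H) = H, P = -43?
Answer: 4219427/32718075 ≈ 0.12896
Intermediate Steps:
a(p) = 2*p
Z(N) = -35 + N² - 143*N
a(-181)/(-37934) + x(P)/Z(g(13)) = (2*(-181))/(-37934) - 206/(-35 + 13² - 143*13) = -362*(-1/37934) - 206/(-35 + 169 - 1859) = 181/18967 - 206/(-1725) = 181/18967 - 206*(-1/1725) = 181/18967 + 206/1725 = 4219427/32718075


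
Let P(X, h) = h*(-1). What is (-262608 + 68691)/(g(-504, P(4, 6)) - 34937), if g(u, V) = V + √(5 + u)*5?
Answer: 6776041731/1221025724 + 969585*I*√499/1221025724 ≈ 5.5495 + 0.017738*I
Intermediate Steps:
P(X, h) = -h
g(u, V) = V + 5*√(5 + u)
(-262608 + 68691)/(g(-504, P(4, 6)) - 34937) = (-262608 + 68691)/((-1*6 + 5*√(5 - 504)) - 34937) = -193917/((-6 + 5*√(-499)) - 34937) = -193917/((-6 + 5*(I*√499)) - 34937) = -193917/((-6 + 5*I*√499) - 34937) = -193917/(-34943 + 5*I*√499)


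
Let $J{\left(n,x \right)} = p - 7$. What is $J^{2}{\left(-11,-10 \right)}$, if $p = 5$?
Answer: $4$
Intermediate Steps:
$J{\left(n,x \right)} = -2$ ($J{\left(n,x \right)} = 5 - 7 = -2$)
$J^{2}{\left(-11,-10 \right)} = \left(-2\right)^{2} = 4$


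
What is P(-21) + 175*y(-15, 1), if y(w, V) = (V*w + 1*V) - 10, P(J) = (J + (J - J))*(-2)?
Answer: -4158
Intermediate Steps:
P(J) = -2*J (P(J) = (J + 0)*(-2) = J*(-2) = -2*J)
y(w, V) = -10 + V + V*w (y(w, V) = (V*w + V) - 10 = (V + V*w) - 10 = -10 + V + V*w)
P(-21) + 175*y(-15, 1) = -2*(-21) + 175*(-10 + 1 + 1*(-15)) = 42 + 175*(-10 + 1 - 15) = 42 + 175*(-24) = 42 - 4200 = -4158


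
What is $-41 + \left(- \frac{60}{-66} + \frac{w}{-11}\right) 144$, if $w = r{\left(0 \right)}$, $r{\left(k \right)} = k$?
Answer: $\frac{989}{11} \approx 89.909$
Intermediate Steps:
$w = 0$
$-41 + \left(- \frac{60}{-66} + \frac{w}{-11}\right) 144 = -41 + \left(- \frac{60}{-66} + \frac{0}{-11}\right) 144 = -41 + \left(\left(-60\right) \left(- \frac{1}{66}\right) + 0 \left(- \frac{1}{11}\right)\right) 144 = -41 + \left(\frac{10}{11} + 0\right) 144 = -41 + \frac{10}{11} \cdot 144 = -41 + \frac{1440}{11} = \frac{989}{11}$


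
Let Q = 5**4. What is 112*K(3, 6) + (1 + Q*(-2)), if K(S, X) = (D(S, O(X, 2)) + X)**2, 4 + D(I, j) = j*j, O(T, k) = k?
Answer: 2783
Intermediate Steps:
Q = 625
D(I, j) = -4 + j**2 (D(I, j) = -4 + j*j = -4 + j**2)
K(S, X) = X**2 (K(S, X) = ((-4 + 2**2) + X)**2 = ((-4 + 4) + X)**2 = (0 + X)**2 = X**2)
112*K(3, 6) + (1 + Q*(-2)) = 112*6**2 + (1 + 625*(-2)) = 112*36 + (1 - 1250) = 4032 - 1249 = 2783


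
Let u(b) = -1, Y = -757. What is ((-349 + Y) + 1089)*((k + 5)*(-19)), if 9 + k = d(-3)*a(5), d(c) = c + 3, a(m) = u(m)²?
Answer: -1292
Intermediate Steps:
a(m) = 1 (a(m) = (-1)² = 1)
d(c) = 3 + c
k = -9 (k = -9 + (3 - 3)*1 = -9 + 0*1 = -9 + 0 = -9)
((-349 + Y) + 1089)*((k + 5)*(-19)) = ((-349 - 757) + 1089)*((-9 + 5)*(-19)) = (-1106 + 1089)*(-4*(-19)) = -17*76 = -1292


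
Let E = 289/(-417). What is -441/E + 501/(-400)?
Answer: 73414011/115600 ≈ 635.07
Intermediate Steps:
E = -289/417 (E = 289*(-1/417) = -289/417 ≈ -0.69305)
-441/E + 501/(-400) = -441/(-289/417) + 501/(-400) = -441*(-417/289) + 501*(-1/400) = 183897/289 - 501/400 = 73414011/115600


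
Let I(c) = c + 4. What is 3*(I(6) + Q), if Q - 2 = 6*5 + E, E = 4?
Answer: 138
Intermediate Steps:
I(c) = 4 + c
Q = 36 (Q = 2 + (6*5 + 4) = 2 + (30 + 4) = 2 + 34 = 36)
3*(I(6) + Q) = 3*((4 + 6) + 36) = 3*(10 + 36) = 3*46 = 138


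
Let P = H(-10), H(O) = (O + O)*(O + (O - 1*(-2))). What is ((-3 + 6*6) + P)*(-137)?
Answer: -53841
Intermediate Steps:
H(O) = 2*O*(2 + 2*O) (H(O) = (2*O)*(O + (O + 2)) = (2*O)*(O + (2 + O)) = (2*O)*(2 + 2*O) = 2*O*(2 + 2*O))
P = 360 (P = 4*(-10)*(1 - 10) = 4*(-10)*(-9) = 360)
((-3 + 6*6) + P)*(-137) = ((-3 + 6*6) + 360)*(-137) = ((-3 + 36) + 360)*(-137) = (33 + 360)*(-137) = 393*(-137) = -53841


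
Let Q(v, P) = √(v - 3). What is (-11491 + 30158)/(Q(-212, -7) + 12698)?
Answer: 21548506/14658129 - 1697*I*√215/14658129 ≈ 1.4701 - 0.0016975*I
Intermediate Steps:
Q(v, P) = √(-3 + v)
(-11491 + 30158)/(Q(-212, -7) + 12698) = (-11491 + 30158)/(√(-3 - 212) + 12698) = 18667/(√(-215) + 12698) = 18667/(I*√215 + 12698) = 18667/(12698 + I*√215)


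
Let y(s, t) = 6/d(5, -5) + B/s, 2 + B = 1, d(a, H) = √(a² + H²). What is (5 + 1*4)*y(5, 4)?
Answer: -9/5 + 27*√2/5 ≈ 5.8368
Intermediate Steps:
d(a, H) = √(H² + a²)
B = -1 (B = -2 + 1 = -1)
y(s, t) = -1/s + 3*√2/5 (y(s, t) = 6/(√((-5)² + 5²)) - 1/s = 6/(√(25 + 25)) - 1/s = 6/(√50) - 1/s = 6/((5*√2)) - 1/s = 6*(√2/10) - 1/s = 3*√2/5 - 1/s = -1/s + 3*√2/5)
(5 + 1*4)*y(5, 4) = (5 + 1*4)*(-1/5 + 3*√2/5) = (5 + 4)*(-1*⅕ + 3*√2/5) = 9*(-⅕ + 3*√2/5) = -9/5 + 27*√2/5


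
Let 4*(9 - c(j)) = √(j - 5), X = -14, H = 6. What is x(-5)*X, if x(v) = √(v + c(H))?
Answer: -7*√15 ≈ -27.111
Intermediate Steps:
c(j) = 9 - √(-5 + j)/4 (c(j) = 9 - √(j - 5)/4 = 9 - √(-5 + j)/4)
x(v) = √(35/4 + v) (x(v) = √(v + (9 - √(-5 + 6)/4)) = √(v + (9 - √1/4)) = √(v + (9 - ¼*1)) = √(v + (9 - ¼)) = √(v + 35/4) = √(35/4 + v))
x(-5)*X = (√(35 + 4*(-5))/2)*(-14) = (√(35 - 20)/2)*(-14) = (√15/2)*(-14) = -7*√15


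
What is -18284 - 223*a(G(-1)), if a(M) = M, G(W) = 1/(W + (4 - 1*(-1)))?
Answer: -73359/4 ≈ -18340.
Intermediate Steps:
G(W) = 1/(5 + W) (G(W) = 1/(W + (4 + 1)) = 1/(W + 5) = 1/(5 + W))
-18284 - 223*a(G(-1)) = -18284 - 223/(5 - 1) = -18284 - 223/4 = -73359/4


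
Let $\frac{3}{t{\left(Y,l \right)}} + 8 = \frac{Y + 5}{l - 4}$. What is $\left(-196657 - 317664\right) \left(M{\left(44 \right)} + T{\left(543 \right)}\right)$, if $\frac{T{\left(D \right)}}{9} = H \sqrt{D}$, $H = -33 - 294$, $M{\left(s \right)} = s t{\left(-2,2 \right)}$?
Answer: $\frac{135780744}{19} + 1513646703 \sqrt{543} \approx 3.5279 \cdot 10^{10}$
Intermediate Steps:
$t{\left(Y,l \right)} = \frac{3}{-8 + \frac{5 + Y}{-4 + l}}$ ($t{\left(Y,l \right)} = \frac{3}{-8 + \frac{Y + 5}{l - 4}} = \frac{3}{-8 + \frac{5 + Y}{-4 + l}}$)
$M{\left(s \right)} = - \frac{6 s}{19}$ ($M{\left(s \right)} = s \frac{3 \left(-4 + 2\right)}{37 - 2 - 16} = s 3 \frac{1}{37 - 2 - 16} \left(-2\right) = s 3 \cdot \frac{1}{19} \left(-2\right) = s \left(- \frac{6}{19}\right) = - \frac{6 s}{19}$)
$H = -327$ ($H = -33 - 294 = -327$)
$T{\left(D \right)} = - 2943 \sqrt{D}$ ($T{\left(D \right)} = 9 \left(- 327 \sqrt{D}\right) = - 2943 \sqrt{D}$)
$\left(-196657 - 317664\right) \left(M{\left(44 \right)} + T{\left(543 \right)}\right) = \left(-196657 - 317664\right) \left(\left(- \frac{6}{19}\right) 44 - 2943 \sqrt{543}\right) = - 514321 \left(- \frac{264}{19} - 2943 \sqrt{543}\right) = \frac{135780744}{19} + 1513646703 \sqrt{543}$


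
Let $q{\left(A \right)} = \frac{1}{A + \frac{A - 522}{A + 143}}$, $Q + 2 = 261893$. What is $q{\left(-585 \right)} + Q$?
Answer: $\frac{67427242091}{257463} \approx 2.6189 \cdot 10^{5}$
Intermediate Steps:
$Q = 261891$ ($Q = -2 + 261893 = 261891$)
$q{\left(A \right)} = \frac{1}{A + \frac{-522 + A}{143 + A}}$
$q{\left(-585 \right)} + Q = \frac{143 - 585}{-522 + \left(-585\right)^{2} + 144 \left(-585\right)} + 261891 = \frac{1}{-522 + 342225 - 84240} \left(-442\right) + 261891 = \frac{1}{257463} \left(-442\right) + 261891 = - \frac{442}{257463} + 261891 = \frac{67427242091}{257463}$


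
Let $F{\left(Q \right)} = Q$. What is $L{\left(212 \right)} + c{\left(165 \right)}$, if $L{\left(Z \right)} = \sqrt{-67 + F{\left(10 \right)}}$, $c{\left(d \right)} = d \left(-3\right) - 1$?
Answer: $-496 + i \sqrt{57} \approx -496.0 + 7.5498 i$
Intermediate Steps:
$c{\left(d \right)} = -1 - 3 d$ ($c{\left(d \right)} = - 3 d - 1 = -1 - 3 d$)
$L{\left(Z \right)} = i \sqrt{57}$ ($L{\left(Z \right)} = \sqrt{-67 + 10} = \sqrt{-57} = i \sqrt{57}$)
$L{\left(212 \right)} + c{\left(165 \right)} = i \sqrt{57} - 496 = -496 + i \sqrt{57}$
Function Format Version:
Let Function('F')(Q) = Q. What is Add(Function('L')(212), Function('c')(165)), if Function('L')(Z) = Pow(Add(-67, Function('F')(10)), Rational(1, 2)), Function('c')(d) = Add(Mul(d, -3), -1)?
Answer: Add(-496, Mul(I, Pow(57, Rational(1, 2)))) ≈ Add(-496.00, Mul(7.5498, I))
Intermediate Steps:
Function('c')(d) = Add(-1, Mul(-3, d)) (Function('c')(d) = Add(Mul(-3, d), -1) = Add(-1, Mul(-3, d)))
Function('L')(Z) = Mul(I, Pow(57, Rational(1, 2))) (Function('L')(Z) = Pow(Add(-67, 10), Rational(1, 2)) = Pow(-57, Rational(1, 2)) = Mul(I, Pow(57, Rational(1, 2))))
Add(Function('L')(212), Function('c')(165)) = Add(Mul(I, Pow(57, Rational(1, 2))), Add(-1, Mul(-3, 165))) = Add(Mul(I, Pow(57, Rational(1, 2))), Add(-1, -495)) = Add(Mul(I, Pow(57, Rational(1, 2))), -496) = Add(-496, Mul(I, Pow(57, Rational(1, 2))))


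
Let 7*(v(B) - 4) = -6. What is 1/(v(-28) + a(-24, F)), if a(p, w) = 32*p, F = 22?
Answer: -7/5354 ≈ -0.0013074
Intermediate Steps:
v(B) = 22/7 (v(B) = 4 + (⅐)*(-6) = 4 - 6/7 = 22/7)
1/(v(-28) + a(-24, F)) = 1/(22/7 + 32*(-24)) = 1/(22/7 - 768) = 1/(-5354/7) = -7/5354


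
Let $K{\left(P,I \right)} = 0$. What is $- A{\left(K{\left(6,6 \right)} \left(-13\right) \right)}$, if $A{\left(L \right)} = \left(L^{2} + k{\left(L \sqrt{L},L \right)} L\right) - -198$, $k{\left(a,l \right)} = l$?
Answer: $-198$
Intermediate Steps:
$A{\left(L \right)} = 198 + 2 L^{2}$ ($A{\left(L \right)} = \left(L^{2} + L L\right) - -198 = \left(L^{2} + L^{2}\right) + 198 = 2 L^{2} + 198 = 198 + 2 L^{2}$)
$- A{\left(K{\left(6,6 \right)} \left(-13\right) \right)} = - (198 + 2 \left(0 \left(-13\right)\right)^{2}) = - (198 + 2 \cdot 0^{2}) = - (198 + 2 \cdot 0) = - (198 + 0) = \left(-1\right) 198 = -198$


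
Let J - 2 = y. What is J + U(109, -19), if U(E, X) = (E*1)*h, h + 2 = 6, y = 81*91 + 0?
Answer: 7809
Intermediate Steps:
y = 7371 (y = 7371 + 0 = 7371)
h = 4 (h = -2 + 6 = 4)
U(E, X) = 4*E (U(E, X) = (E*1)*4 = E*4 = 4*E)
J = 7373 (J = 2 + 7371 = 7373)
J + U(109, -19) = 7373 + 4*109 = 7373 + 436 = 7809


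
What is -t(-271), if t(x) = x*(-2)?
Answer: -542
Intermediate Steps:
t(x) = -2*x
-t(-271) = -(-2)*(-271) = -1*542 = -542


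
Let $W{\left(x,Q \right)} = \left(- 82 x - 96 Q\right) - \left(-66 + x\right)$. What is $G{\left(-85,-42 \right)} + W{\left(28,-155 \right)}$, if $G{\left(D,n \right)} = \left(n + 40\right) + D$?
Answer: $12535$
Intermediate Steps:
$G{\left(D,n \right)} = 40 + D + n$ ($G{\left(D,n \right)} = \left(40 + n\right) + D = 40 + D + n$)
$W{\left(x,Q \right)} = 66 - 96 Q - 83 x$ ($W{\left(x,Q \right)} = \left(- 96 Q - 82 x\right) - \left(-66 + x\right) = 66 - 96 Q - 83 x$)
$G{\left(-85,-42 \right)} + W{\left(28,-155 \right)} = \left(40 - 85 - 42\right) - -12622 = -87 + \left(66 + 14880 - 2324\right) = -87 + 12622 = 12535$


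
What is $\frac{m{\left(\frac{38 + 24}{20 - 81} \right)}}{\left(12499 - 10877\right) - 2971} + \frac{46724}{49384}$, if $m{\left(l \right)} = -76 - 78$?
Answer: $\frac{17658953}{16654754} \approx 1.0603$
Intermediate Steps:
$m{\left(l \right)} = -154$
$\frac{m{\left(\frac{38 + 24}{20 - 81} \right)}}{\left(12499 - 10877\right) - 2971} + \frac{46724}{49384} = - \frac{154}{\left(12499 - 10877\right) - 2971} + \frac{46724}{49384} = - \frac{154}{\left(12499 - 10877\right) - 2971} + 46724 \cdot \frac{1}{49384} = - \frac{154}{1622 - 2971} + \frac{11681}{12346} = - \frac{154}{-1349} + \frac{11681}{12346} = \left(-154\right) \left(- \frac{1}{1349}\right) + \frac{11681}{12346} = \frac{154}{1349} + \frac{11681}{12346} = \frac{17658953}{16654754}$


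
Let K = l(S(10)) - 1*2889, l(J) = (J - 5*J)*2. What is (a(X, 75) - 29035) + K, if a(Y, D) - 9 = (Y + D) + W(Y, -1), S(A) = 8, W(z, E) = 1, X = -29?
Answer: -31932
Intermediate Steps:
l(J) = -8*J (l(J) = -4*J*2 = -8*J)
a(Y, D) = 10 + D + Y (a(Y, D) = 9 + ((Y + D) + 1) = 9 + ((D + Y) + 1) = 9 + (1 + D + Y) = 10 + D + Y)
K = -2953 (K = -8*8 - 1*2889 = -64 - 2889 = -2953)
(a(X, 75) - 29035) + K = ((10 + 75 - 29) - 29035) - 2953 = (56 - 29035) - 2953 = -28979 - 2953 = -31932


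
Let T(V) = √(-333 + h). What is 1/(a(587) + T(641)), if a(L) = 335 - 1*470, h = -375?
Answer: -45/6311 - 2*I*√177/18933 ≈ -0.0071304 - 0.0014054*I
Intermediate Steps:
T(V) = 2*I*√177 (T(V) = √(-333 - 375) = √(-708) = 2*I*√177)
a(L) = -135 (a(L) = 335 - 470 = -135)
1/(a(587) + T(641)) = 1/(-135 + 2*I*√177)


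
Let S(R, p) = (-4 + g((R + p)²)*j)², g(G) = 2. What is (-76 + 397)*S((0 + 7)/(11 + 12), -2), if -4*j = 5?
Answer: 54249/4 ≈ 13562.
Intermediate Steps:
j = -5/4 (j = -¼*5 = -5/4 ≈ -1.2500)
S(R, p) = 169/4 (S(R, p) = (-4 + 2*(-5/4))² = (-4 - 5/2)² = (-13/2)² = 169/4)
(-76 + 397)*S((0 + 7)/(11 + 12), -2) = (-76 + 397)*(169/4) = 321*(169/4) = 54249/4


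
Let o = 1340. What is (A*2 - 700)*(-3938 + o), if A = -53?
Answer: 2093988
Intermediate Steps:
(A*2 - 700)*(-3938 + o) = (-53*2 - 700)*(-3938 + 1340) = (-106 - 700)*(-2598) = -806*(-2598) = 2093988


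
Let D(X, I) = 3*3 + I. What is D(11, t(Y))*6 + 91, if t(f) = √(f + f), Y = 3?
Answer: 145 + 6*√6 ≈ 159.70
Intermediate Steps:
t(f) = √2*√f (t(f) = √(2*f) = √2*√f)
D(X, I) = 9 + I
D(11, t(Y))*6 + 91 = (9 + √2*√3)*6 + 91 = (9 + √6)*6 + 91 = (54 + 6*√6) + 91 = 145 + 6*√6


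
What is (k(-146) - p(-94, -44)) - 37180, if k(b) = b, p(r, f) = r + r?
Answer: -37138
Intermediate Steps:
p(r, f) = 2*r
(k(-146) - p(-94, -44)) - 37180 = (-146 - 2*(-94)) - 37180 = (-146 - 1*(-188)) - 37180 = (-146 + 188) - 37180 = 42 - 37180 = -37138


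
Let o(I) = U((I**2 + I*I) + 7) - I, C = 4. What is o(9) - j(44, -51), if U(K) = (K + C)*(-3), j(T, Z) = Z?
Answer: -477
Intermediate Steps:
U(K) = -12 - 3*K (U(K) = (K + 4)*(-3) = (4 + K)*(-3) = -12 - 3*K)
o(I) = -33 - I - 6*I**2 (o(I) = (-12 - 3*((I**2 + I*I) + 7)) - I = (-12 - 3*((I**2 + I**2) + 7)) - I = (-12 - 3*(2*I**2 + 7)) - I = (-12 - 3*(7 + 2*I**2)) - I = (-12 + (-21 - 6*I**2)) - I = (-33 - 6*I**2) - I = -33 - I - 6*I**2)
o(9) - j(44, -51) = (-33 - 1*9 - 6*9**2) - 1*(-51) = (-33 - 9 - 6*81) + 51 = (-33 - 9 - 486) + 51 = -528 + 51 = -477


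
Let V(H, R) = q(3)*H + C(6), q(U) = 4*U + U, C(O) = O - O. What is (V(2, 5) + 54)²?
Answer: 7056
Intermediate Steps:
C(O) = 0
q(U) = 5*U
V(H, R) = 15*H (V(H, R) = (5*3)*H + 0 = 15*H + 0 = 15*H)
(V(2, 5) + 54)² = (15*2 + 54)² = (30 + 54)² = 84² = 7056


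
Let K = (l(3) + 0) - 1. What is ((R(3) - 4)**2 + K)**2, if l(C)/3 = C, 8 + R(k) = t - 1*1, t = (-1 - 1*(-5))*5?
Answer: 3249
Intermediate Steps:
t = 20 (t = (-1 + 5)*5 = 4*5 = 20)
R(k) = 11 (R(k) = -8 + (20 - 1*1) = -8 + (20 - 1) = -8 + 19 = 11)
l(C) = 3*C
K = 8 (K = (3*3 + 0) - 1 = (9 + 0) - 1 = 9 - 1 = 8)
((R(3) - 4)**2 + K)**2 = ((11 - 4)**2 + 8)**2 = (7**2 + 8)**2 = (49 + 8)**2 = 57**2 = 3249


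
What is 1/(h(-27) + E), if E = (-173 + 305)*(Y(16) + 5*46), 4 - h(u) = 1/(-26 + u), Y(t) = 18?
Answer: 53/1735221 ≈ 3.0544e-5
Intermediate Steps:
h(u) = 4 - 1/(-26 + u)
E = 32736 (E = (-173 + 305)*(18 + 5*46) = 132*(18 + 230) = 132*248 = 32736)
1/(h(-27) + E) = 1/((-105 + 4*(-27))/(-26 - 27) + 32736) = 1/((-105 - 108)/(-53) + 32736) = 1/(-1/53*(-213) + 32736) = 1/(213/53 + 32736) = 1/(1735221/53) = 53/1735221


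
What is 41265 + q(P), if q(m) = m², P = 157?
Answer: 65914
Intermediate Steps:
41265 + q(P) = 41265 + 157² = 41265 + 24649 = 65914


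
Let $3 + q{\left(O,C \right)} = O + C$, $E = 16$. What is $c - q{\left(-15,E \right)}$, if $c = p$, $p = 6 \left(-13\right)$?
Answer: $-76$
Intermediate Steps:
$q{\left(O,C \right)} = -3 + C + O$ ($q{\left(O,C \right)} = -3 + \left(O + C\right) = -3 + \left(C + O\right) = -3 + C + O$)
$p = -78$
$c = -78$
$c - q{\left(-15,E \right)} = -78 - \left(-3 + 16 - 15\right) = -78 - -2 = -78 + 2 = -76$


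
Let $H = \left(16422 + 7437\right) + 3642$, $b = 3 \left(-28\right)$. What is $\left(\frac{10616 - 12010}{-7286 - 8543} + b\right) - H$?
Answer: $- \frac{436641571}{15829} \approx -27585.0$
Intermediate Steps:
$b = -84$
$H = 27501$ ($H = 23859 + 3642 = 27501$)
$\left(\frac{10616 - 12010}{-7286 - 8543} + b\right) - H = \left(\frac{10616 - 12010}{-7286 - 8543} - 84\right) - 27501 = \left(- \frac{1394}{-15829} - 84\right) - 27501 = \left(\left(-1394\right) \left(- \frac{1}{15829}\right) - 84\right) - 27501 = \left(\frac{1394}{15829} - 84\right) - 27501 = - \frac{1328242}{15829} - 27501 = - \frac{436641571}{15829}$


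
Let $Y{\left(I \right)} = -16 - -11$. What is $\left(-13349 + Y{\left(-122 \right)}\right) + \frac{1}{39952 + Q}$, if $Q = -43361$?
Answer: $- \frac{45523787}{3409} \approx -13354.0$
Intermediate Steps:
$Y{\left(I \right)} = -5$ ($Y{\left(I \right)} = -16 + 11 = -5$)
$\left(-13349 + Y{\left(-122 \right)}\right) + \frac{1}{39952 + Q} = \left(-13349 - 5\right) + \frac{1}{39952 - 43361} = -13354 + \frac{1}{-3409} = -13354 - \frac{1}{3409} = - \frac{45523787}{3409}$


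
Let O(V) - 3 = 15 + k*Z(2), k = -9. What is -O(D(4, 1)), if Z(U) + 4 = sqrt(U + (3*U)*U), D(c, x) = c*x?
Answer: -54 + 9*sqrt(14) ≈ -20.325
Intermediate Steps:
Z(U) = -4 + sqrt(U + 3*U**2) (Z(U) = -4 + sqrt(U + (3*U)*U) = -4 + sqrt(U + 3*U**2))
O(V) = 54 - 9*sqrt(14) (O(V) = 3 + (15 - 9*(-4 + sqrt(2*(1 + 3*2)))) = 3 + (15 - 9*(-4 + sqrt(2*(1 + 6)))) = 3 + (15 - 9*(-4 + sqrt(2*7))) = 3 + (15 - 9*(-4 + sqrt(14))) = 3 + (15 + (36 - 9*sqrt(14))) = 3 + (51 - 9*sqrt(14)) = 54 - 9*sqrt(14))
-O(D(4, 1)) = -(54 - 9*sqrt(14)) = -54 + 9*sqrt(14)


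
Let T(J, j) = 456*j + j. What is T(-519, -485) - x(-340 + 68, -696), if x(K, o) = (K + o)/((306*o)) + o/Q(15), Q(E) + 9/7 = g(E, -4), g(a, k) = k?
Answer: -218453134891/985014 ≈ -2.2178e+5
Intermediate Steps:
Q(E) = -37/7 (Q(E) = -9/7 - 4 = -37/7)
x(K, o) = -7*o/37 + (K + o)/(306*o) (x(K, o) = (K + o)/((306*o)) + o/(-37/7) = (K + o)*(1/(306*o)) + o*(-7/37) = (K + o)/(306*o) - 7*o/37 = -7*o/37 + (K + o)/(306*o))
T(J, j) = 457*j
T(-519, -485) - x(-340 + 68, -696) = 457*(-485) - (37*(-340 + 68) - 696*(37 - 2142*(-696)))/(11322*(-696)) = -221645 - (-1)*(37*(-272) - 696*(37 + 1490832))/(11322*696) = -221645 - (-1)*(-10064 - 696*1490869)/(11322*696) = -221645 - (-1)*(-10064 - 1037644824)/(11322*696) = -221645 - (-1)*(-1037654888)/(11322*696) = -221645 - 1*129706861/985014 = -221645 - 129706861/985014 = -218453134891/985014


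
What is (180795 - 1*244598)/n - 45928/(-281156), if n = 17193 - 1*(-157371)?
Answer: -2480305219/12269928996 ≈ -0.20215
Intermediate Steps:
n = 174564 (n = 17193 + 157371 = 174564)
(180795 - 1*244598)/n - 45928/(-281156) = (180795 - 1*244598)/174564 - 45928/(-281156) = (180795 - 244598)*(1/174564) - 45928*(-1/281156) = -63803*1/174564 + 11482/70289 = -63803/174564 + 11482/70289 = -2480305219/12269928996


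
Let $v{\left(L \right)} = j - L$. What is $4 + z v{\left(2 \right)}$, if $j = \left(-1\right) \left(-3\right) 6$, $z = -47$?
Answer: $-748$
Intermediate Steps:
$j = 18$ ($j = 3 \cdot 6 = 18$)
$v{\left(L \right)} = 18 - L$
$4 + z v{\left(2 \right)} = 4 - 47 \left(18 - 2\right) = 4 - 752 = -748$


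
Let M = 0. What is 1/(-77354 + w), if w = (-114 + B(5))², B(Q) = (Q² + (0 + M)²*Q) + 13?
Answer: -1/71578 ≈ -1.3971e-5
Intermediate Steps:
B(Q) = 13 + Q² (B(Q) = (Q² + (0 + 0)²*Q) + 13 = (Q² + 0²*Q) + 13 = (Q² + 0*Q) + 13 = (Q² + 0) + 13 = Q² + 13 = 13 + Q²)
w = 5776 (w = (-114 + (13 + 5²))² = (-114 + (13 + 25))² = (-114 + 38)² = (-76)² = 5776)
1/(-77354 + w) = 1/(-77354 + 5776) = 1/(-71578) = -1/71578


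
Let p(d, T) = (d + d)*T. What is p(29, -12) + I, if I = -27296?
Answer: -27992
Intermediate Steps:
p(d, T) = 2*T*d (p(d, T) = (2*d)*T = 2*T*d)
p(29, -12) + I = 2*(-12)*29 - 27296 = -696 - 27296 = -27992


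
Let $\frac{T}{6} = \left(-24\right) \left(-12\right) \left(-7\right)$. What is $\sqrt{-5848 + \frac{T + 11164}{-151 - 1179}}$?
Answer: $\frac{i \sqrt{2585821910}}{665} \approx 76.468 i$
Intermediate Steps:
$T = -12096$ ($T = 6 \left(-24\right) \left(-12\right) \left(-7\right) = 6 \cdot 288 \left(-7\right) = 6 \left(-2016\right) = -12096$)
$\sqrt{-5848 + \frac{T + 11164}{-151 - 1179}} = \sqrt{-5848 + \frac{-12096 + 11164}{-151 - 1179}} = \sqrt{-5848 - \frac{932}{-1330}} = \sqrt{-5848 - - \frac{466}{665}} = \sqrt{-5848 + \frac{466}{665}} = \sqrt{- \frac{3888454}{665}} = \frac{i \sqrt{2585821910}}{665}$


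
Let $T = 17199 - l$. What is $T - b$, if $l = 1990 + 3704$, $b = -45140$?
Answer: $56645$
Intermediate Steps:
$l = 5694$
$T = 11505$ ($T = 17199 - 5694 = 11505$)
$T - b = 11505 - -45140 = 11505 + 45140 = 56645$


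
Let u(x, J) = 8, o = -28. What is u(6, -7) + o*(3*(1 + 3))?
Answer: -328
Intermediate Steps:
u(6, -7) + o*(3*(1 + 3)) = 8 - 84*(1 + 3) = 8 - 84*4 = 8 - 28*12 = 8 - 336 = -328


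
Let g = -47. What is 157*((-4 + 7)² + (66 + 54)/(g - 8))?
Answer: 11775/11 ≈ 1070.5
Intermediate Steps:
157*((-4 + 7)² + (66 + 54)/(g - 8)) = 157*((-4 + 7)² + (66 + 54)/(-47 - 8)) = 157*(3² + 120/(-55)) = 157*(9 + 120*(-1/55)) = 157*(9 - 24/11) = 157*(75/11) = 11775/11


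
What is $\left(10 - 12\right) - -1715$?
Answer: $1713$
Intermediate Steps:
$\left(10 - 12\right) - -1715 = \left(10 - 12\right) + 1715 = -2 + 1715 = 1713$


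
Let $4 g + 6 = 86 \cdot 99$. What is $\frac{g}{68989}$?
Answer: $\frac{2127}{68989} \approx 0.030831$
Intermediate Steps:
$g = 2127$ ($g = - \frac{3}{2} + \frac{86 \cdot 99}{4} = - \frac{3}{2} + \frac{1}{4} \cdot 8514 = - \frac{3}{2} + \frac{4257}{2} = 2127$)
$\frac{g}{68989} = \frac{2127}{68989}$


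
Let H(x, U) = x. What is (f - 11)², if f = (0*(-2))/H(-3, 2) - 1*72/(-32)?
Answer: 1225/16 ≈ 76.563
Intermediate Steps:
f = 9/4 (f = (0*(-2))/(-3) - 1*72/(-32) = 0*(-⅓) - 72*(-1/32) = 0 + 9/4 = 9/4 ≈ 2.2500)
(f - 11)² = (9/4 - 11)² = (-35/4)² = 1225/16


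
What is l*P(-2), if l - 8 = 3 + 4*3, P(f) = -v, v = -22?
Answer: 506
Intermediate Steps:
P(f) = 22 (P(f) = -1*(-22) = 22)
l = 23 (l = 8 + (3 + 4*3) = 8 + (3 + 12) = 8 + 15 = 23)
l*P(-2) = 23*22 = 506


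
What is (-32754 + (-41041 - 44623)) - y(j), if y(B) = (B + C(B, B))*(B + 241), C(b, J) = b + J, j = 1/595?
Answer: -41923362638/354025 ≈ -1.1842e+5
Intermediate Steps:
j = 1/595 ≈ 0.0016807
C(b, J) = J + b
y(B) = 3*B*(241 + B) (y(B) = (B + (B + B))*(B + 241) = (B + 2*B)*(241 + B) = (3*B)*(241 + B) = 3*B*(241 + B))
(-32754 + (-41041 - 44623)) - y(j) = (-32754 + (-41041 - 44623)) - 3*(241 + 1/595)/595 = (-32754 - 85664) - 3*143396/(595*595) = -118418 - 1*430188/354025 = -118418 - 430188/354025 = -41923362638/354025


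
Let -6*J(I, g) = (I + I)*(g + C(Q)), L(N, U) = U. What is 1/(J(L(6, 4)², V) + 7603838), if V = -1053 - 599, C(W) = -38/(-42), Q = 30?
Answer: 63/479596562 ≈ 1.3136e-7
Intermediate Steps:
C(W) = 19/21 (C(W) = -38*(-1/42) = 19/21)
V = -1652
J(I, g) = -I*(19/21 + g)/3 (J(I, g) = -(I + I)*(g + 19/21)/6 = -2*I*(19/21 + g)/6 = -I*(19/21 + g)/3)
1/(J(L(6, 4)², V) + 7603838) = 1/(-1/63*4²*(19 + 21*(-1652)) + 7603838) = 1/(-1/63*16*(19 - 34692) + 7603838) = 1/(-1/63*16*(-34673) + 7603838) = 1/(554768/63 + 7603838) = 1/(479596562/63) = 63/479596562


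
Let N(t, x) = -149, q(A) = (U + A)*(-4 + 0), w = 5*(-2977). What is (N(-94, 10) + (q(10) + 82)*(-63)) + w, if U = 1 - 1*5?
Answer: -18688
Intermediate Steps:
U = -4 (U = 1 - 5 = -4)
w = -14885
q(A) = 16 - 4*A (q(A) = (-4 + A)*(-4 + 0) = (-4 + A)*(-4) = 16 - 4*A)
(N(-94, 10) + (q(10) + 82)*(-63)) + w = (-149 + ((16 - 4*10) + 82)*(-63)) - 14885 = (-149 + ((16 - 40) + 82)*(-63)) - 14885 = (-149 + (-24 + 82)*(-63)) - 14885 = (-149 + 58*(-63)) - 14885 = (-149 - 3654) - 14885 = -3803 - 14885 = -18688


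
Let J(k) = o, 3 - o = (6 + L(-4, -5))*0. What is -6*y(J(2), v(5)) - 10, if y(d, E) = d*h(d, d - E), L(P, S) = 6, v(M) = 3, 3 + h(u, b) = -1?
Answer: 62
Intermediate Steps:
h(u, b) = -4 (h(u, b) = -3 - 1 = -4)
o = 3 (o = 3 - (6 + 6)*0 = 3 - 12*0 = 3 - 1*0 = 3 + 0 = 3)
J(k) = 3
y(d, E) = -4*d (y(d, E) = d*(-4) = -4*d)
-6*y(J(2), v(5)) - 10 = -(-24)*3 - 10 = -6*(-12) - 10 = 72 - 10 = 62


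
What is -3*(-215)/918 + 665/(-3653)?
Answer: 581905/1117818 ≈ 0.52057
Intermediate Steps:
-3*(-215)/918 + 665/(-3653) = 645*(1/918) + 665*(-1/3653) = 215/306 - 665/3653 = 581905/1117818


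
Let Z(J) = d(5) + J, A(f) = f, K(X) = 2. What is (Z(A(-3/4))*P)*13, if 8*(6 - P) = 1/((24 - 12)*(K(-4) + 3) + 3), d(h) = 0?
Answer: -39299/672 ≈ -58.481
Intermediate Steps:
Z(J) = J (Z(J) = 0 + J = J)
P = 3023/504 (P = 6 - 1/(8*((24 - 12)*(2 + 3) + 3)) = 6 - 1/(8*(12*5 + 3)) = 6 - 1/(8*(60 + 3)) = 6 - 1/8/63 = 6 - 1/8*1/63 = 6 - 1/504 = 3023/504 ≈ 5.9980)
(Z(A(-3/4))*P)*13 = (-3/4*(3023/504))*13 = (-3*1/4*(3023/504))*13 = -3/4*3023/504*13 = -3023/672*13 = -39299/672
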